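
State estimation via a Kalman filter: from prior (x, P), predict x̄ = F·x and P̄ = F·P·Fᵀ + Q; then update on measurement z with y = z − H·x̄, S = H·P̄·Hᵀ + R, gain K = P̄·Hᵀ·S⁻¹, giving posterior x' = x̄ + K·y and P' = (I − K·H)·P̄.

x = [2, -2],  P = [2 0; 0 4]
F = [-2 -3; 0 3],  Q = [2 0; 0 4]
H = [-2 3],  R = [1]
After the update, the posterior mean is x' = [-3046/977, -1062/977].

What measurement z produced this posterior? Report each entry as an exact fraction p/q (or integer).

z = [3]

x̄ = F·x = [2, -6]
P̄ = F·P·Fᵀ + Q = [46 -36; -36 40]
S = H·P̄·Hᵀ + R = [977]
K = P̄·Hᵀ·S⁻¹ = [-200/977; 192/977]
x' − x̄ = [-5000/977, 4800/977] = K·y
y = (KᵀK)⁻¹·Kᵀ·(x' − x̄) = [25]
z = y + H·x̄ = [25] + [-22] = [3]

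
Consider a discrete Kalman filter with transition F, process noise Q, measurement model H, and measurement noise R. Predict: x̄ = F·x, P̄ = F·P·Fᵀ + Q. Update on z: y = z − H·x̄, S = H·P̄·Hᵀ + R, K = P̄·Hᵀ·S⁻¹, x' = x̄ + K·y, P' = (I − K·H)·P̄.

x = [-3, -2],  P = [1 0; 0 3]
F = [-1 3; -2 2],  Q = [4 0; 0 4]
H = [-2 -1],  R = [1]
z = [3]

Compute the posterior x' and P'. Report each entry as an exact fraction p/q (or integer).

x̄ = F·x = [-3, 2]
P̄ = F·P·Fᵀ + Q = [32 20; 20 20]
y = z − H·x̄ = [-1]
S = H·P̄·Hᵀ + R = [229]
K = P̄·Hᵀ·S⁻¹ = [-84/229; -60/229]
x' = x̄ + K·y = [-603/229, 518/229]
P' = (I − K·H)·P̄ = [272/229 -460/229; -460/229 980/229]

x' = [-603/229, 518/229]
P' = [272/229 -460/229; -460/229 980/229]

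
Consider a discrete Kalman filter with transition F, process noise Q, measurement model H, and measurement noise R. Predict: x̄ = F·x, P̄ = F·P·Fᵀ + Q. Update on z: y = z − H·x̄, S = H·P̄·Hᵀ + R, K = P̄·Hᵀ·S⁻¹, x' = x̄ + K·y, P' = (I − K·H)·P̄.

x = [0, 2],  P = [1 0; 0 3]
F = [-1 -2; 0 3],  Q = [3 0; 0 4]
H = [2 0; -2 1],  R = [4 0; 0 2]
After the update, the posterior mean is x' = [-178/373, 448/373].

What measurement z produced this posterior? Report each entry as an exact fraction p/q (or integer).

x̄ = F·x = [-4, 6]
P̄ = F·P·Fᵀ + Q = [16 -18; -18 31]
S = H·P̄·Hᵀ + R = [68 -100; -100 169]
K = P̄·Hᵀ·S⁻¹ = [102/373 -50/373; 154/373 239/373]
x' − x̄ = [1314/373, -1790/373] = K·y
y = (KᵀK)⁻¹·Kᵀ·(x' − x̄) = [7, -12]
z = y + H·x̄ = [7, -12] + [-8, 14] = [-1, 2]

z = [-1, 2]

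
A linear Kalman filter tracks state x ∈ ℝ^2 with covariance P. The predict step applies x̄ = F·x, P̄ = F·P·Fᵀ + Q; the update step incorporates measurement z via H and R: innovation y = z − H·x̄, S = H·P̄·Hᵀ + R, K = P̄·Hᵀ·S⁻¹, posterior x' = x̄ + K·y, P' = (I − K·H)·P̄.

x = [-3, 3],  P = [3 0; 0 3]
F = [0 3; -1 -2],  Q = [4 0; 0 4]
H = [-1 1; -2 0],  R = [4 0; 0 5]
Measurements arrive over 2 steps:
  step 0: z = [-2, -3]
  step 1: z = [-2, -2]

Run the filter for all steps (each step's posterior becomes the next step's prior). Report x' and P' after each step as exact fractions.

step 0: x̄ = F·x = [9, -3]
step 0: P̄ = F·P·Fᵀ + Q = [31 -18; -18 19]
step 0: y = z − H·x̄ = [10, 15]
step 0: S = H·P̄·Hᵀ + R = [90 98; 98 129]
step 0: K = P̄·Hᵀ·S⁻¹ = [-245/2006 -389/1003; 1245/2006 -193/1003]
step 0: x' = x̄ + K·y = [1967/1003, 321/1003]
step 0: P' = (I − K·H)·P̄ = [1945/2006 965/2006; 965/2006 5945/2006]
step 1: x̄ = F·x = [963/1003, -2609/1003]
step 1: P̄ = F·P·Fᵀ + Q = [61529/2006 -38565/2006; -38565/2006 37609/2006]
step 1: y = z − H·x̄ = [1566/1003, -80/1003]
step 1: S = H·P̄·Hᵀ + R = [92146/1003 100094/1003; 100094/1003 128073/1003]
step 1: K = P̄·Hᵀ·S⁻¹ = [-250235/1777274 -329136/888637; 1014747/1777274 -128948/888637]
step 1: x' = x̄ + K·y = [684102/888637, -1509064/888637]
step 1: P' = (I − K·H)·P̄ = [822840/888637 322370/888637; 322370/888637 2351864/888637]

step 0: x' = [1967/1003, 321/1003], P' = [1945/2006 965/2006; 965/2006 5945/2006]
step 1: x' = [684102/888637, -1509064/888637], P' = [822840/888637 322370/888637; 322370/888637 2351864/888637]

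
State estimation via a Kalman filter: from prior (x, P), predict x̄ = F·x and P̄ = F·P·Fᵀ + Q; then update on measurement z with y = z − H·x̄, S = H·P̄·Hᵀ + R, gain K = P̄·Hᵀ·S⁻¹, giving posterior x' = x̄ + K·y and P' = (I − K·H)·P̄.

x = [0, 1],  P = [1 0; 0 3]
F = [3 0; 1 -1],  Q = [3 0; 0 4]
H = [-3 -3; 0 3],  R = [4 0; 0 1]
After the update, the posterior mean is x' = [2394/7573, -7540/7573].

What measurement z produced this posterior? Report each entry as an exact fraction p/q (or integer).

x̄ = F·x = [0, -1]
P̄ = F·P·Fᵀ + Q = [12 3; 3 8]
S = H·P̄·Hᵀ + R = [238 -99; -99 73]
K = P̄·Hᵀ·S⁻¹ = [-2394/7573 -2313/7573; -33/7573 2445/7573]
x' − x̄ = [2394/7573, 33/7573] = K·y
y = (KᵀK)⁻¹·Kᵀ·(x' − x̄) = [-1, 0]
z = y + H·x̄ = [-1, 0] + [3, -3] = [2, -3]

z = [2, -3]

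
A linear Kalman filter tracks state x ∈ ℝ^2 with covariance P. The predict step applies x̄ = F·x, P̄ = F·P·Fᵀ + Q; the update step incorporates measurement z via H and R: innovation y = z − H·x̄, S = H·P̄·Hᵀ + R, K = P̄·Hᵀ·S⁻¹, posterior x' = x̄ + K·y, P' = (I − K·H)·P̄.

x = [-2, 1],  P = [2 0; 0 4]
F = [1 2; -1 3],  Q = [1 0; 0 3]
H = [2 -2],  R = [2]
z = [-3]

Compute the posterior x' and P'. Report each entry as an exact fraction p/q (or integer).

x' = [-7/11, 32/33]
P' = [203/11 204/11; 204/11 631/33]

x̄ = F·x = [0, 5]
P̄ = F·P·Fᵀ + Q = [19 22; 22 41]
y = z − H·x̄ = [7]
S = H·P̄·Hᵀ + R = [66]
K = P̄·Hᵀ·S⁻¹ = [-1/11; -19/33]
x' = x̄ + K·y = [-7/11, 32/33]
P' = (I − K·H)·P̄ = [203/11 204/11; 204/11 631/33]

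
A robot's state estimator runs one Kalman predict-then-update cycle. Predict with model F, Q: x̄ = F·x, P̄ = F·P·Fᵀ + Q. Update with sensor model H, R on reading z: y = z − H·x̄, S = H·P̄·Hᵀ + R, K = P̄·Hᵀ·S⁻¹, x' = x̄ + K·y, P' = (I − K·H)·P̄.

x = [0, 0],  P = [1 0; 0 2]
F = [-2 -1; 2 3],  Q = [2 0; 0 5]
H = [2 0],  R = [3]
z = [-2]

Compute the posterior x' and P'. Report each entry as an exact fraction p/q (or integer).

x' = [-32/35, 8/7]
P' = [24/35 -6/7; -6/7 109/7]

x̄ = F·x = [0, 0]
P̄ = F·P·Fᵀ + Q = [8 -10; -10 27]
y = z − H·x̄ = [-2]
S = H·P̄·Hᵀ + R = [35]
K = P̄·Hᵀ·S⁻¹ = [16/35; -4/7]
x' = x̄ + K·y = [-32/35, 8/7]
P' = (I − K·H)·P̄ = [24/35 -6/7; -6/7 109/7]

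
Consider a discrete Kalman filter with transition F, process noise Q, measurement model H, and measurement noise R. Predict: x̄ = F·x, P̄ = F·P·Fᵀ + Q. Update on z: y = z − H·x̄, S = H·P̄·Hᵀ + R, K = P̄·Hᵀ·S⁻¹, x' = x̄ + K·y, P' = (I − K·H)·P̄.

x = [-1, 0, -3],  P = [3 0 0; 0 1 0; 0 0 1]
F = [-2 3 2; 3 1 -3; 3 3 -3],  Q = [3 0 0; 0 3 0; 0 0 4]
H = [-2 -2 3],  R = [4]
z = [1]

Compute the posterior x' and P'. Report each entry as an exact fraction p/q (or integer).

x' = [-277/261, 539/261, 31/29]
P' = [3827/261 -820/261 214/29; -820/261 4199/261 262/29; 214/29 262/29 332/29]

x̄ = F·x = [-4, 6, 6]
P̄ = F·P·Fᵀ + Q = [28 -21 -15; -21 40 39; -15 39 49]
y = z − H·x̄ = [-13]
S = H·P̄·Hᵀ + R = [261]
K = P̄·Hᵀ·S⁻¹ = [-59/261; 79/261; 11/29]
x' = x̄ + K·y = [-277/261, 539/261, 31/29]
P' = (I − K·H)·P̄ = [3827/261 -820/261 214/29; -820/261 4199/261 262/29; 214/29 262/29 332/29]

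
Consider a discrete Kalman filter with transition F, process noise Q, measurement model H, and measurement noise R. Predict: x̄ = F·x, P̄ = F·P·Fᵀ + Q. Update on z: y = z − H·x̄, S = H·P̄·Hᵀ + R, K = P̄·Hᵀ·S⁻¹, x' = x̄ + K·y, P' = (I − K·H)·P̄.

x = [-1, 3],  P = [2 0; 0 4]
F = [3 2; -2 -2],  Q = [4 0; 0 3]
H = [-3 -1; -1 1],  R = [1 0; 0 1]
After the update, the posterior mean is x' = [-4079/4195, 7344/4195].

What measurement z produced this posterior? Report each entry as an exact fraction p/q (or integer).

x̄ = F·x = [3, -4]
P̄ = F·P·Fᵀ + Q = [38 -28; -28 27]
S = H·P̄·Hᵀ + R = [202 143; 143 122]
K = P̄·Hᵀ·S⁻¹ = [-1054/4195 -1034/4195; -911/4195 2959/4195]
x' − x̄ = [-16664/4195, 24124/4195] = K·y
y = (KᵀK)⁻¹·Kᵀ·(x' − x̄) = [6, 10]
z = y + H·x̄ = [6, 10] + [-5, -7] = [1, 3]

z = [1, 3]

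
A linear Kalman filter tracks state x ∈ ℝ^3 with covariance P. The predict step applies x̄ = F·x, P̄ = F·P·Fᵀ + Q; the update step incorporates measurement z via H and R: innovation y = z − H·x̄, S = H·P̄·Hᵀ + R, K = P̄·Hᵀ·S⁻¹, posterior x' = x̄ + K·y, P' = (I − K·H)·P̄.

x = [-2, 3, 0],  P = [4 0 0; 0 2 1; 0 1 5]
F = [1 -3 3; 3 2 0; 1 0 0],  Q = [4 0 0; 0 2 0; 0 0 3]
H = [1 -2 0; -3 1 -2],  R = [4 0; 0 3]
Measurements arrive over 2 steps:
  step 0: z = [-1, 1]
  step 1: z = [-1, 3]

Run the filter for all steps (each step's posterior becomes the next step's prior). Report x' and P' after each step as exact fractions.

step 0: x̄ = F·x = [-11, 0, -2]
step 0: P̄ = F·P·Fᵀ + Q = [53 6 4; 6 46 12; 4 12 7]
step 0: y = z − H·x̄ = [10, -36]
step 0: S = H·P̄·Hᵀ + R = [217 -169; -169 518]
step 0: K = P̄·Hᵀ·S⁻¹ = [-5971/83845 -28008/83845; -43872/83845 -13666/83845; -12726/83845 -6418/83845]
step 0: x' = x̄ + K·y = [26283/83845, 53256/83845, -63902/83845]
step 0: P' = (I − K·H)·P̄ = [179308/83845 101596/83845 -176152/83845; 101596/83845 138542/83845 -62624/83845; -176152/83845 -62624/83845 242543/83845]
step 1: x̄ = F·x = [-325191/83845, 4521/2045, 26283/83845]
step 1: P̄ = F·P·Fᵀ + Q = [3405197/83845 -72332/2045 -653936/83845; -72332/2045 86702/2045 18076/2045; -653936/83845 18076/2045 430843/83845]
step 1: y = z − H·x̄ = [612068/83845, -856833/83845]
step 1: S = H·P̄·Hᵀ + R = [29822153/83845 -33812103/83845; -33812103/83845 43158438/83845]
step 1: K = P̄·Hᵀ·S⁻¹ = [1965341/190588761 -152679608/571766283; -84720946/190588761 -53798402/571766283; -4408126/21176529 -7650206/63529587]
step 1: x' = x̄ + K·y = [-204757015/190588761, -13857013/190588761, 518729/21176529]
step 1: P' = (I − K·H)·P̄ = [314523052/190588761 153330844/190588761 -35419928/21176529; 153330844/190588761 246107314/190588761 -8893712/21176529; -35419928/21176529 -8893712/21176529 17502713/7058843]

step 0: x' = [26283/83845, 53256/83845, -63902/83845], P' = [179308/83845 101596/83845 -176152/83845; 101596/83845 138542/83845 -62624/83845; -176152/83845 -62624/83845 242543/83845]
step 1: x' = [-204757015/190588761, -13857013/190588761, 518729/21176529], P' = [314523052/190588761 153330844/190588761 -35419928/21176529; 153330844/190588761 246107314/190588761 -8893712/21176529; -35419928/21176529 -8893712/21176529 17502713/7058843]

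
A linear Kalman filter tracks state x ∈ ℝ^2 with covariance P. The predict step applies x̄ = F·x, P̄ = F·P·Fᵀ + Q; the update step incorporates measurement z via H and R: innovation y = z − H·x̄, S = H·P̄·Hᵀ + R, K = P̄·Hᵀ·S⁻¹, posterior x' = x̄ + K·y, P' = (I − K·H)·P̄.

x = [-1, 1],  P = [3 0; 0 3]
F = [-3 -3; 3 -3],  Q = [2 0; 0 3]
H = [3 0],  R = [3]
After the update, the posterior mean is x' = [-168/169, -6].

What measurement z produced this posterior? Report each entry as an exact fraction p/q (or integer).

z = [-3]

x̄ = F·x = [0, -6]
P̄ = F·P·Fᵀ + Q = [56 0; 0 57]
S = H·P̄·Hᵀ + R = [507]
K = P̄·Hᵀ·S⁻¹ = [56/169; 0]
x' − x̄ = [-168/169, 0] = K·y
y = (KᵀK)⁻¹·Kᵀ·(x' − x̄) = [-3]
z = y + H·x̄ = [-3] + [0] = [-3]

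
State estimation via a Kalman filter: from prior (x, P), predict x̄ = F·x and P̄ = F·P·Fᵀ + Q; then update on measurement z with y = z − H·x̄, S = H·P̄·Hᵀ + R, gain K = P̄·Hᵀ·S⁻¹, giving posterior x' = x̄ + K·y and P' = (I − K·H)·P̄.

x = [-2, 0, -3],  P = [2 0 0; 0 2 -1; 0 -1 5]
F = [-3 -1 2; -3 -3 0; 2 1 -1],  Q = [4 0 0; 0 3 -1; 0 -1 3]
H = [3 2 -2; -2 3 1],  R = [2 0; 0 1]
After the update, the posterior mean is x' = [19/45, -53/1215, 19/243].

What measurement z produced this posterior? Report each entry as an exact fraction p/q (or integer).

x̄ = F·x = [0, 6, -1]
P̄ = F·P·Fᵀ + Q = [48 30 -27; 30 39 -22; -27 -22 20]
S = H·P̄·Hᵀ + R = [1530 -45; -45 180]
K = P̄·Hᵀ·S⁻¹ = [37/225 -32/225; 883/6075 1402/6075; -652/6075 107/6075]
x' − x̄ = [19/45, -7343/1215, 262/243] = K·y
y = (KᵀK)⁻¹·Kᵀ·(x' − x̄) = [-13, -18]
z = y + H·x̄ = [-13, -18] + [14, 17] = [1, -1]

z = [1, -1]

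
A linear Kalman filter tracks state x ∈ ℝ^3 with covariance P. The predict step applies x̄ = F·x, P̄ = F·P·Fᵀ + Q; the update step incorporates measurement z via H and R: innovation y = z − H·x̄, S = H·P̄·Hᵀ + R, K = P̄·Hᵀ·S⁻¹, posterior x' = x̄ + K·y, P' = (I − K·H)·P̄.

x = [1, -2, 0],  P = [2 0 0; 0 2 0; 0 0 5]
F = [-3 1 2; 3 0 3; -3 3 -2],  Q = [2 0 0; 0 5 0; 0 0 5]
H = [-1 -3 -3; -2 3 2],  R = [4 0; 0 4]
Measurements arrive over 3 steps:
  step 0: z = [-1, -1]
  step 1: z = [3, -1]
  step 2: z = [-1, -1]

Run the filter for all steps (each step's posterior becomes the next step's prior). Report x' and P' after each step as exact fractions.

step 0: x' = [5974/2657, 61704/13285, -68377/13285], P' = [16184/2657 38322/2657 -42726/2657; 38322/2657 521798/13285 -584064/13285; -42726/2657 -584064/13285 657862/13285]
step 1: x' = [536281640/2010562977, 1240178347/670187659, -5940885778/2010562977], P' = [17712070768/2010562977 14240605256/670187659 -48172241744/2010562977; 14240605256/670187659 37667183612/670187659 -42560451004/670187659; -48172241744/2010562977 -42560451004/670187659 144881482120/2010562977]
step 2: x' = [-138112345340797/86130365877019, -2508491049058029/430651829385095, 2869420636860957/430651829385095], P' = [763810398449150/86130365877019 1837916082849432/86130365877019 -2072075010575450/86130365877019; 1837916082849432/86130365877019 24234819495826444/430651829385095 -27378669645408252/430651829385095; -2072075010575450/86130365877019 -27378669645408252/430651829385095 31061702693444206/430651829385095]

step 0: x̄ = F·x = [-5, 3, -9]
step 0: P̄ = F·P·Fᵀ + Q = [42 12 4; 12 68 -48; 4 -48 61]
step 0: y = z − H·x̄ = [-24, -2]
step 0: S = H·P̄·Hᵀ + R = [439 -122; -122 276]
step 0: K = P̄·Hᵀ·S⁻¹ = [-743/2657 -1427/5314; -1203/13285 7023/26570; -1941/13285 -2302/13285]
step 0: x' = x̄ + K·y = [5974/2657, 61704/13285, -68377/13285]
step 0: P' = (I − K·H)·P̄ = [16184/2657 38322/2657 -42726/2657; 38322/2657 521798/13285 -584064/13285; -42726/2657 -584064/13285 657862/13285]
step 1: x̄ = F·x = [-32932/2657, -115521/13285, 232256/13285]
step 1: P̄ = F·P·Fᵀ + Q = [597148/2657 536484/2657 -994670/2657; 536484/2657 2870123/13285 -5003088/13285; -994670/2657 -5003088/13285 9118563/13285]
step 1: y = z − H·x̄ = [45080/2657, -460554/13285]
step 1: S = H·P̄·Hᵀ + R = [1427178/2657 -2274165/2657; -2274165/2657 21862163/13285]
step 1: K = P̄·Hᵀ·S⁻¹ = [-340198210/2010562977 -300264810/670187659; 109799230/670187659 -150140421/670187659; -857036395/2010562977 255282391/670187659]
step 1: x' = x̄ + K·y = [536281640/2010562977, 1240178347/670187659, -5940885778/2010562977]
step 1: P' = (I − K·H)·P̄ = [17712070768/2010562977 14240605256/670187659 -48172241744/2010562977; 14240605256/670187659 37667183612/670187659 -42560451004/670187659; -48172241744/2010562977 -42560451004/670187659 144881482120/2010562977]
step 2: x̄ = F·x = [-9770081435/2010562977, -5404604138/670187659, 21434531759/2010562977]
step 2: P̄ = F·P·Fᵀ + Q = [666967836454/2010562977 199839456436/670187659 -1104499840324/2010562977; 199839456436/670187659 202098146495/670187659 -356916579556/670187659; -1104499840324/2010562977 -356916579556/670187659 1951117989193/2010562977]
step 2: y = z − H·x̄ = [3881513623/2010562977, -15778352123/2010562977]
step 2: S = H·P̄·Hᵀ + R = [1388337824344/2010562977 -2387620390967/2010562977; -2387620390967/2010562977 4729816936741/2010562977]
step 2: K = P̄·Hᵀ·S⁻¹ = [-15333403817774/86130365877019 -39505642375226/86130365877019; 60492508624566/430651829385095 -108010407957873/430651829385095; -172181022807653/430651829385095 177036639104539/430651829385095]
step 2: x' = x̄ + K·y = [-138112345340797/86130365877019, -2508491049058029/430651829385095, 2869420636860957/430651829385095]
step 2: P' = (I − K·H)·P̄ = [763810398449150/86130365877019 1837916082849432/86130365877019 -2072075010575450/86130365877019; 1837916082849432/86130365877019 24234819495826444/430651829385095 -27378669645408252/430651829385095; -2072075010575450/86130365877019 -27378669645408252/430651829385095 31061702693444206/430651829385095]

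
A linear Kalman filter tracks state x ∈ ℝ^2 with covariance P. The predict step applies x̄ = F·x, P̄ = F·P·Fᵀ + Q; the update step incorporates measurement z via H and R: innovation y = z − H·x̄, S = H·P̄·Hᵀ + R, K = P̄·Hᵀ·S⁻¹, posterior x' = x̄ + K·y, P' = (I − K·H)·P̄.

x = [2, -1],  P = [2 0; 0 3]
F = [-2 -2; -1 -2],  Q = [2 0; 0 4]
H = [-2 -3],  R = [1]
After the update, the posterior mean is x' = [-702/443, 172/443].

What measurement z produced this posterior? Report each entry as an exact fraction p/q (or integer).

x̄ = F·x = [-2, 0]
P̄ = F·P·Fᵀ + Q = [22 16; 16 18]
S = H·P̄·Hᵀ + R = [443]
K = P̄·Hᵀ·S⁻¹ = [-92/443; -86/443]
x' − x̄ = [184/443, 172/443] = K·y
y = (KᵀK)⁻¹·Kᵀ·(x' − x̄) = [-2]
z = y + H·x̄ = [-2] + [4] = [2]

z = [2]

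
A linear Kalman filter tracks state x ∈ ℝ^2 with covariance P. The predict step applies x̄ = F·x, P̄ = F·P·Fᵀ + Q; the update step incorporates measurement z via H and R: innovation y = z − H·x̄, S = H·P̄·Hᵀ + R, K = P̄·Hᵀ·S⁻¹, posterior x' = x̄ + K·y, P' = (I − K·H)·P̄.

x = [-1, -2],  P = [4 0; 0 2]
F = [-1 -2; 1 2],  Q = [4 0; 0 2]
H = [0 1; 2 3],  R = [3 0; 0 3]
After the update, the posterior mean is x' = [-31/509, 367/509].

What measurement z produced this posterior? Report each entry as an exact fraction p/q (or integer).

z = [2, 2]

x̄ = F·x = [5, -5]
P̄ = F·P·Fᵀ + Q = [16 -12; -12 14]
S = H·P̄·Hᵀ + R = [17 18; 18 49]
K = P̄·Hᵀ·S⁻¹ = [-516/509 148/509; 362/509 54/509]
x' − x̄ = [-2576/509, 2912/509] = K·y
y = (KᵀK)⁻¹·Kᵀ·(x' − x̄) = [7, 7]
z = y + H·x̄ = [7, 7] + [-5, -5] = [2, 2]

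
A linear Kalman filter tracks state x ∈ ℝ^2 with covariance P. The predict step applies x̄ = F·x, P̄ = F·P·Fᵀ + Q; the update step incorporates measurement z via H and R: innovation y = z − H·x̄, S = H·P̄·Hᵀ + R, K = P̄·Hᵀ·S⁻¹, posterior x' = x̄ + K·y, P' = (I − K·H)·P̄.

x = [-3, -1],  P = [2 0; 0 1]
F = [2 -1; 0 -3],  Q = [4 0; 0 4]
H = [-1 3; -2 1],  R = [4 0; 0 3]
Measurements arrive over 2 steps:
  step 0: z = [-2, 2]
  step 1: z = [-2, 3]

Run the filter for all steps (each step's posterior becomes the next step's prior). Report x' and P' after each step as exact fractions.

step 0: x̄ = F·x = [-5, 3]
step 0: P̄ = F·P·Fᵀ + Q = [13 3; 3 13]
step 0: y = z − H·x̄ = [-16, -11]
step 0: S = H·P̄·Hᵀ + R = [116 44; 44 56]
step 0: K = P̄·Hᵀ·S⁻¹ = [197/1140 -623/1140; 427/1140 -193/1140]
step 0: x' = x̄ + K·y = [-1999/1140, -1289/1140]
step 0: P' = (I − K·H)·P̄ = [1279/1140 689/1140; 689/1140 799/1140]
step 1: x̄ = F·x = [-903/380, 1289/380]
step 1: P̄ = F·P·Fᵀ + Q = [2573/380 -579/380; -579/380 3917/380]
step 1: y = z − H·x̄ = [-553/38, -391/76]
step 1: S = H·P̄·Hᵀ + R = [2141/19 2095/38; 2095/38 3533/76]
step 1: K = P̄·Hᵀ·S⁻¹ = [11527/83556 -20375/41778; 29339/83556 -5395/41778]
step 1: x' = x̄ + K·y = [-391639/208890, -220043/208890]
step 1: P' = (I − K·H)·P̄ = [206429/208890 107233/208890; 107233/208890 133541/208890]

step 0: x' = [-1999/1140, -1289/1140], P' = [1279/1140 689/1140; 689/1140 799/1140]
step 1: x' = [-391639/208890, -220043/208890], P' = [206429/208890 107233/208890; 107233/208890 133541/208890]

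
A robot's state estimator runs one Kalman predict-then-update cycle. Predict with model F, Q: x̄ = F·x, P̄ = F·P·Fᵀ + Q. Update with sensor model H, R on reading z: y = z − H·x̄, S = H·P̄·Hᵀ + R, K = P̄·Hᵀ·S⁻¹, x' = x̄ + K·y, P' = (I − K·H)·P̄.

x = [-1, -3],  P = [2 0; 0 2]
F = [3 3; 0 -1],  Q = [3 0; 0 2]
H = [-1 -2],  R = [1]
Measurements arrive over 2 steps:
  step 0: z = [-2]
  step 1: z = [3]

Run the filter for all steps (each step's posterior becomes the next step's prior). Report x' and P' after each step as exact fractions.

step 0: x' = [-21/4, 7/2], P' = [519/32 -123/16; -123/16 31/8]
step 1: x' = [789/3703, -871/529], P' = [18903/3703 -1194/529; -1194/529 650/529]

step 0: x̄ = F·x = [-12, 3]
step 0: P̄ = F·P·Fᵀ + Q = [39 -6; -6 4]
step 0: y = z − H·x̄ = [-8]
step 0: S = H·P̄·Hᵀ + R = [32]
step 0: K = P̄·Hᵀ·S⁻¹ = [-27/32; -1/16]
step 0: x' = x̄ + K·y = [-21/4, 7/2]
step 0: P' = (I − K·H)·P̄ = [519/32 -123/16; -123/16 31/8]
step 1: x̄ = F·x = [-21/4, -7/2]
step 1: P̄ = F·P·Fᵀ + Q = [1455/32 183/16; 183/16 47/8]
step 1: y = z − H·x̄ = [-37/4]
step 1: S = H·P̄·Hᵀ + R = [3703/32]
step 1: K = P̄·Hᵀ·S⁻¹ = [-2187/3703; -106/529]
step 1: x' = x̄ + K·y = [789/3703, -871/529]
step 1: P' = (I − K·H)·P̄ = [18903/3703 -1194/529; -1194/529 650/529]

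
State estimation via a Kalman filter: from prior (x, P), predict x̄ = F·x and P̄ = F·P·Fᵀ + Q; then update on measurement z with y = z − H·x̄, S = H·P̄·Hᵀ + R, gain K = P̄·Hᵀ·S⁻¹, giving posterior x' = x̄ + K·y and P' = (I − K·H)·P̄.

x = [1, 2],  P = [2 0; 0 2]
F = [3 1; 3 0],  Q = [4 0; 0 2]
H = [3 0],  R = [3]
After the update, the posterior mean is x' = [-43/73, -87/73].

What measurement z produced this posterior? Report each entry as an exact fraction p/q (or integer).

z = [-2]

x̄ = F·x = [5, 3]
P̄ = F·P·Fᵀ + Q = [24 18; 18 20]
S = H·P̄·Hᵀ + R = [219]
K = P̄·Hᵀ·S⁻¹ = [24/73; 18/73]
x' − x̄ = [-408/73, -306/73] = K·y
y = (KᵀK)⁻¹·Kᵀ·(x' − x̄) = [-17]
z = y + H·x̄ = [-17] + [15] = [-2]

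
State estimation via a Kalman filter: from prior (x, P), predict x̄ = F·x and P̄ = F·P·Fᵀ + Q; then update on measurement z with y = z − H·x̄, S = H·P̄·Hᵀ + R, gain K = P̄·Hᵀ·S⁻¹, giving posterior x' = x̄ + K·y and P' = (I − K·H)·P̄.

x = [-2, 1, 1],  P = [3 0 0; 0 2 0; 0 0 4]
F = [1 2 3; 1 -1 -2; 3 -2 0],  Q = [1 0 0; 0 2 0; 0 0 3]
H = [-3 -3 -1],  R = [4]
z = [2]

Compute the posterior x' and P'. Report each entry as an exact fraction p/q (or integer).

x̄ = F·x = [3, -5, -8]
P̄ = F·P·Fᵀ + Q = [48 -25 1; -25 23 13; 1 13 38]
y = z − H·x̄ = [-12]
S = H·P̄·Hᵀ + R = [315]
K = P̄·Hᵀ·S⁻¹ = [-2/9; -1/45; -16/63]
x' = x̄ + K·y = [17/3, -71/15, -104/21]
P' = (I − K·H)·P̄ = [292/9 -239/9 -151/9; -239/9 1028/45 101/9; -151/9 101/9 1114/63]

x' = [17/3, -71/15, -104/21]
P' = [292/9 -239/9 -151/9; -239/9 1028/45 101/9; -151/9 101/9 1114/63]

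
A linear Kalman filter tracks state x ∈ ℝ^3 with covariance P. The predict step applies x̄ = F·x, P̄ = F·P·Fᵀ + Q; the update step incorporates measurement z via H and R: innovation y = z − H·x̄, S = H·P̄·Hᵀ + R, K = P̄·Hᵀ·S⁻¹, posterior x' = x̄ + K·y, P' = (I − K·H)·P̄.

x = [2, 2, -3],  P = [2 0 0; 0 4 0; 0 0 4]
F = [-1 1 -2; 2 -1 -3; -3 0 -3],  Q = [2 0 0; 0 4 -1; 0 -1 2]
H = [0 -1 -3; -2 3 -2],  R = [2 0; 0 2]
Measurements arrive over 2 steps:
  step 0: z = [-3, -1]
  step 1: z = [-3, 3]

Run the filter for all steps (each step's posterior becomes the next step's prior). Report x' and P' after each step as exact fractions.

step 0: x̄ = F·x = [6, 11, 3]
step 0: P̄ = F·P·Fᵀ + Q = [24 16 30; 16 52 23; 30 23 56]
step 0: y = z − H·x̄ = [17, -16]
step 0: S = H·P̄·Hᵀ + R = [696 231; 231 562]
step 0: K = P̄·Hᵀ·S⁻¹ = [-45712/337791 -5758/112597; -86020/337791 27413/112597; -83549/337791 -9189/112597]
step 0: x' = x̄ + K·y = [1526026/337791, 937537/337791, 34112/337791]
step 0: P' = (I − K·H)·P̄ = [2225072/337791 1220876/337791 -376484/337791; 1220876/337791 742070/337791 -190010/337791; -376484/337791 -190010/337791 119036/337791]
step 1: x̄ = F·x = [-656713/337791, 2012179/337791, -1560138/112597]
step 1: P̄ = F·P·Fᵀ + Q = [931220/337791 -248876/337791 302826/112597; -248876/337791 10559090/337791 -3551251/112597; 302826/112597 -3551251/112597 4998614/112597]
step 1: y = z − H·x̄ = [-13042436/337791, -15697418/337791]
step 1: S = H·P̄·Hᵀ + R = [82274732/337791 137827169/337791; 137827169/337791 297515012/337791]
step 1: K = P̄·Hᵀ·S⁻¹ = [-375341040/16227902353 -67535726/16227902353; -228607188/1248300181 330304445/1248300181; -4220326295/16227902353 -1523204041/16227902353]
step 1: x' = x̄ + K·y = [-13918595891/16227902353, 913201027/1248300181, 8882429576/16227902353]
step 1: P' = (I − K·H)·P̄ = [41100202876/16227902353 1732149420/1248300181 -7255753460/16227902353; 1732149420/1248300181 1208104722/1248300181 -250296782/1248300181; -7255753460/16227902353 -250296782/1248300181 3898170252/16227902353]

step 0: x' = [1526026/337791, 937537/337791, 34112/337791], P' = [2225072/337791 1220876/337791 -376484/337791; 1220876/337791 742070/337791 -190010/337791; -376484/337791 -190010/337791 119036/337791]
step 1: x' = [-13918595891/16227902353, 913201027/1248300181, 8882429576/16227902353], P' = [41100202876/16227902353 1732149420/1248300181 -7255753460/16227902353; 1732149420/1248300181 1208104722/1248300181 -250296782/1248300181; -7255753460/16227902353 -250296782/1248300181 3898170252/16227902353]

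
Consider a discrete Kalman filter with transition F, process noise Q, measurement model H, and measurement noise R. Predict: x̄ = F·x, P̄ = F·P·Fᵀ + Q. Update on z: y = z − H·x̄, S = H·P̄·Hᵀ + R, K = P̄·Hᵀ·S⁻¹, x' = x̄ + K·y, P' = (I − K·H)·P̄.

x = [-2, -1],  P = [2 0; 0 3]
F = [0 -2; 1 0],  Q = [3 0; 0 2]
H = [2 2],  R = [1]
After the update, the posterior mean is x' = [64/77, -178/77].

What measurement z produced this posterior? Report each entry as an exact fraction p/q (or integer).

x̄ = F·x = [2, -2]
P̄ = F·P·Fᵀ + Q = [15 0; 0 4]
S = H·P̄·Hᵀ + R = [77]
K = P̄·Hᵀ·S⁻¹ = [30/77; 8/77]
x' − x̄ = [-90/77, -24/77] = K·y
y = (KᵀK)⁻¹·Kᵀ·(x' − x̄) = [-3]
z = y + H·x̄ = [-3] + [0] = [-3]

z = [-3]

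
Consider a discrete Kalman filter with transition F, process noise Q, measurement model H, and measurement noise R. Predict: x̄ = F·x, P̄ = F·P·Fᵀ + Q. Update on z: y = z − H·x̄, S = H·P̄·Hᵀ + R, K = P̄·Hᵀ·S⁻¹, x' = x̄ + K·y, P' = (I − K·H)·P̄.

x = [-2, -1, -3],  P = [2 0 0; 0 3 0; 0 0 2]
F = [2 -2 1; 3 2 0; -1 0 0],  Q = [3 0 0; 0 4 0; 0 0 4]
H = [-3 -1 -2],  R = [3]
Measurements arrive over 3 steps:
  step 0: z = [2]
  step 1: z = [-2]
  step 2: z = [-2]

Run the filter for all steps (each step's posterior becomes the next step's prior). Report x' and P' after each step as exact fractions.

step 0: x' = [69/214, -669/107, 163/107], P' = [861/214 -737/107 -227/107; -737/107 3396/107 -576/107; -227/107 -576/107 624/107]
step 1: x' = [587255/263917, -1572632/263917, 178928/263917], P' = [1418059/263917 -2630905/263917 -646477/263917; -2630905/263917 10925280/263917 -1590300/263917; -646477/263917 -1590300/263917 1751592/263917]
step 2: x' = [35198002/61656485, 782247639/431595395, -313492051/431595395], P' = [338450391/61656485 -656818659/61656485 -140638299/61656485; -656818659/61656485 19858733077/431595395 -3148554473/431595395; -140638299/61656485 -3148554473/431595395 3026380477/431595395]

step 0: x̄ = F·x = [-5, -8, 2]
step 0: P̄ = F·P·Fᵀ + Q = [25 0 -4; 0 34 -6; -4 -6 6]
step 0: y = z − H·x̄ = [-17]
step 0: S = H·P̄·Hᵀ + R = [214]
step 0: K = P̄·Hᵀ·S⁻¹ = [-67/214; -11/107; 3/107]
step 0: x' = x̄ + K·y = [69/214, -669/107, 163/107]
step 0: P' = (I − K·H)·P̄ = [861/214 -737/107 -227/107; -737/107 3396/107 -576/107; -227/107 -576/107 624/107]
step 1: x̄ = F·x = [1570/107, -2469/214, -69/214]
step 1: P̄ = F·P·Fᵀ + Q = [23543/107 -11360/107 -2108/107; -11360/107 18085/214 365/214; -2108/107 365/214 1717/214]
step 1: y = z − H·x̄ = [6385/214]
step 1: S = H·P̄·Hᵀ + R = [263917/214]
step 1: K = P̄·Hᵀ·S⁻¹ = [-110106/263917; 49345/263917; 8849/263917]
step 1: x' = x̄ + K·y = [587255/263917, -1572632/263917, 178928/263917]
step 1: P' = (I − K·H)·P̄ = [1418059/263917 -2630905/263917 -646477/263917; -2630905/263917 10925280/263917 -1590300/263917; -646477/263917 -1590300/263917 1751592/263917]
step 2: x̄ = F·x = [4498702/263917, -1383499/263917, -587255/263917]
step 2: P̄ = F·P·Fᵀ + Q = [76739231/263917 -35050987/263917 -7451451/263917; -35050987/263917 25948459/263917 1007633/263917; -7451451/263917 1007633/263917 2473727/263917]
step 2: y = z − H·x̄ = [10410263/263917]
step 2: S = H·P̄·Hᵀ + R = [431595395/263917]
step 2: K = P̄·Hᵀ·S⁻¹ = [-25751972/61656485; 77189236/431595395; 16399266/431595395]
step 2: x' = x̄ + K·y = [35198002/61656485, 782247639/431595395, -313492051/431595395]
step 2: P' = (I − K·H)·P̄ = [338450391/61656485 -656818659/61656485 -140638299/61656485; -656818659/61656485 19858733077/431595395 -3148554473/431595395; -140638299/61656485 -3148554473/431595395 3026380477/431595395]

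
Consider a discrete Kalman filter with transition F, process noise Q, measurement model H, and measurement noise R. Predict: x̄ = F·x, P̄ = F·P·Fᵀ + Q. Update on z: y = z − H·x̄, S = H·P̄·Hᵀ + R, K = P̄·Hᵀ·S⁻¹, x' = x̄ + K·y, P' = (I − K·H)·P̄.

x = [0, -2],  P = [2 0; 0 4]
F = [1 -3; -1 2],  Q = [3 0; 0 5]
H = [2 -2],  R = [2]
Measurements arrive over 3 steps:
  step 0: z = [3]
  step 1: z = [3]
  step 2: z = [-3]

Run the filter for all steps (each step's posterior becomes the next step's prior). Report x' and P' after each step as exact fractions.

step 0: x' = [259/233, -99/233], P' = [575/233 508/233; 508/233 557/233]
step 1: x' = [12108/16091, -12692/16091], P' = [40789/16091 36173/16091; 36173/16091 39486/16091]
step 2: x' = [-990514/1127239, 588532/1127239], P' = [2863174/1127239 2538936/1127239; 2538936/1127239 2770272/1127239]

step 0: x̄ = F·x = [6, -4]
step 0: P̄ = F·P·Fᵀ + Q = [41 -26; -26 23]
step 0: y = z − H·x̄ = [-17]
step 0: S = H·P̄·Hᵀ + R = [466]
step 0: K = P̄·Hᵀ·S⁻¹ = [67/233; -49/233]
step 0: x' = x̄ + K·y = [259/233, -99/233]
step 0: P' = (I − K·H)·P̄ = [575/233 508/233; 508/233 557/233]
step 1: x̄ = F·x = [556/233, -457/233]
step 1: P̄ = F·P·Fᵀ + Q = [3239/233 -1377/233; -1377/233 1936/233]
step 1: y = z − H·x̄ = [-1327/233]
step 1: S = H·P̄·Hᵀ + R = [32182/233]
step 1: K = P̄·Hᵀ·S⁻¹ = [4616/16091; -3313/16091]
step 1: x' = x̄ + K·y = [12108/16091, -12692/16091]
step 1: P' = (I − K·H)·P̄ = [40789/16091 36173/16091; 36173/16091 39486/16091]
step 2: x̄ = F·x = [50184/16091, -37492/16091]
step 2: P̄ = F·P·Fᵀ + Q = [227398/16091 -96840/16091; -96840/16091 134496/16091]
step 2: y = z − H·x̄ = [-223625/16091]
step 2: S = H·P̄·Hᵀ + R = [2254478/16091]
step 2: K = P̄·Hᵀ·S⁻¹ = [324238/1127239; -231336/1127239]
step 2: x' = x̄ + K·y = [-990514/1127239, 588532/1127239]
step 2: P' = (I − K·H)·P̄ = [2863174/1127239 2538936/1127239; 2538936/1127239 2770272/1127239]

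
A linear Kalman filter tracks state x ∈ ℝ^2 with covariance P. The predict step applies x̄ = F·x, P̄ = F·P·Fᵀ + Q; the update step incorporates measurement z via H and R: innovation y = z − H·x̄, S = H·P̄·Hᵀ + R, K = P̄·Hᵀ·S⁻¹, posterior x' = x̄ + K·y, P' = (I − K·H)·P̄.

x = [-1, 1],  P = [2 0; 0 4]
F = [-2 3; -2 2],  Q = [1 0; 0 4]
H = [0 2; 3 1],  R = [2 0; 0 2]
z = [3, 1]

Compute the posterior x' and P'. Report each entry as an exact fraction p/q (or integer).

x̄ = F·x = [5, 4]
P̄ = F·P·Fᵀ + Q = [45 32; 32 28]
y = z − H·x̄ = [-5, -18]
S = H·P̄·Hᵀ + R = [114 248; 248 627]
K = P̄·Hᵀ·S⁻¹ = [-644/4987 1583/4987; 2180/4987 124/4987]
x' = x̄ + K·y = [-339/4987, 6816/4987]
P' = (I − K·H)·P̄ = [1270/4987 -644/4987; -644/4987 2180/4987]

x' = [-339/4987, 6816/4987]
P' = [1270/4987 -644/4987; -644/4987 2180/4987]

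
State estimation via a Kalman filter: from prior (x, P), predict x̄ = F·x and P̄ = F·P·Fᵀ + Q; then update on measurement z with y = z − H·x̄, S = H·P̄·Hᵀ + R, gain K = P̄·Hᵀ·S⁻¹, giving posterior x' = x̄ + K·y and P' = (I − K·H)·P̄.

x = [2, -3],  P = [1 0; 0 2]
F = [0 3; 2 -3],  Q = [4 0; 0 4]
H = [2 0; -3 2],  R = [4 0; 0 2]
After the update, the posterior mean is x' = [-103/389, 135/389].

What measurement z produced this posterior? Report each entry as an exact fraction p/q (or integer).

z = [-2, 1]

x̄ = F·x = [-9, 13]
P̄ = F·P·Fᵀ + Q = [22 -18; -18 26]
S = H·P̄·Hᵀ + R = [92 -204; -204 520]
K = P̄·Hᵀ·S⁻¹ = [259/778 -51/778; 363/778 301/778]
x' − x̄ = [3398/389, -4922/389] = K·y
y = (KᵀK)⁻¹·Kᵀ·(x' − x̄) = [16, -52]
z = y + H·x̄ = [16, -52] + [-18, 53] = [-2, 1]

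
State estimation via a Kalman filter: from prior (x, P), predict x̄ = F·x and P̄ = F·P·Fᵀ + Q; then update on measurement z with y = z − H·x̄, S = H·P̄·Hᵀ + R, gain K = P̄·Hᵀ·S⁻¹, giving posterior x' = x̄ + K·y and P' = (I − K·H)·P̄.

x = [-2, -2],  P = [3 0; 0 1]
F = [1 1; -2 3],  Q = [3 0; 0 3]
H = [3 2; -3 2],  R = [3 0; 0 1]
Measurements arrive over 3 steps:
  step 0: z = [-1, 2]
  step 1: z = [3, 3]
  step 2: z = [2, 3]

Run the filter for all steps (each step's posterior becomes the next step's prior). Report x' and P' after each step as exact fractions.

step 0: x' = [-1509/2623, 429/2623], P' = [285/2623 211/2623; 211/2623 644/2623]
step 1: x' = [-21416/2191591, 3290055/2191591], P' = [702812/6574773 170361/2191591; 170361/2191591 518637/2191591]
step 2: x' = [-95262613/1250170139, 23322206681/16252211807], P' = [133585512/1250170139 97078200/1250170139; 97078200/1250170139 3843308382/16252211807]

step 0: x̄ = F·x = [-4, -2]
step 0: P̄ = F·P·Fᵀ + Q = [7 -3; -3 24]
step 0: y = z − H·x̄ = [15, -6]
step 0: S = H·P̄·Hᵀ + R = [126 33; 33 196]
step 0: K = P̄·Hᵀ·S⁻¹ = [1277/7869 -433/2623; 1921/7869 655/2623]
step 0: x' = x̄ + K·y = [-1509/2623, 429/2623]
step 0: P' = (I − K·H)·P̄ = [285/2623 211/2623; 211/2623 644/2623]
step 1: x̄ = F·x = [-1080/2623, 4305/2623]
step 1: P̄ = F·P·Fᵀ + Q = [9220/2623 1573/2623; 1573/2623 12273/2623]
step 1: y = z − H·x̄ = [2499/2623, -3981/2623]
step 1: S = H·P̄·Hᵀ + R = [158817/2623 -33888/2623; -33888/2623 115819/2623]
step 1: K = P̄·Hᵀ·S⁻¹ = [1043534/6574773 -362090/2191591; 516119/2191591 526191/2191591]
step 1: x' = x̄ + K·y = [-21416/2191591, 3290055/2191591]
step 1: P' = (I − K·H)·P̄ = [702812/6574773 170361/2191591; 170361/2191591 518637/2191591]
step 2: x̄ = F·x = [3268639/2191591, 9912997/2191591]
step 2: P̄ = F·P·Fᵀ + Q = [23005208/6574773 3773192/6574773; 3773192/6574773 30405770/6574773]
step 2: y = z − H·x̄ = [-25248729/2191591, -3445304/2191591]
step 2: S = H·P̄·Hᵀ + R = [393672575/6574773 -85423792/6574773; -85423792/6574773 289966421/6574773]
step 2: K = P̄·Hᵀ·S⁻¹ = [198304312/1250170139 -206600136/1250170139; 3824222188/16252211807 3900566964/16252211807]
step 2: x' = x̄ + K·y = [-95262613/1250170139, 23322206681/16252211807]
step 2: P' = (I − K·H)·P̄ = [133585512/1250170139 97078200/1250170139; 97078200/1250170139 3843308382/16252211807]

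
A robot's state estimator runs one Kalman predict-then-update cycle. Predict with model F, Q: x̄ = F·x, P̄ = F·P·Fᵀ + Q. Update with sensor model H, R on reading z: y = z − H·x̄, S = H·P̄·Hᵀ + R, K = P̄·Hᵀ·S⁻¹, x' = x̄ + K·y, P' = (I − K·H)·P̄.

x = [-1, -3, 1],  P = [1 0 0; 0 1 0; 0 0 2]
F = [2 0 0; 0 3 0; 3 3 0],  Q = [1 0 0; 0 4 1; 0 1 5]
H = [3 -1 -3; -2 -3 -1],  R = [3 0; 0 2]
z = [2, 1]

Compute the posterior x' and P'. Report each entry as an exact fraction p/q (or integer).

x' = [1505/7852, -3257/7852, -3079/7852]
P' = [19401/7852 -20277/7852 24961/7852; -20277/7852 23511/7852 -27627/7852; 24961/7852 -27627/7852 35303/7852]

x̄ = F·x = [-2, -9, -12]
P̄ = F·P·Fᵀ + Q = [5 0 6; 0 13 10; 6 10 23]
y = z − H·x̄ = [-37, -42]
S = H·P̄·Hᵀ + R = [220 196; 196 246]
K = P̄·Hᵀ·S⁻¹ = [1199/7852 -733/3926; -487/7852 -294/1963; -1133/7852 -293/1963]
x' = x̄ + K·y = [1505/7852, -3257/7852, -3079/7852]
P' = (I − K·H)·P̄ = [19401/7852 -20277/7852 24961/7852; -20277/7852 23511/7852 -27627/7852; 24961/7852 -27627/7852 35303/7852]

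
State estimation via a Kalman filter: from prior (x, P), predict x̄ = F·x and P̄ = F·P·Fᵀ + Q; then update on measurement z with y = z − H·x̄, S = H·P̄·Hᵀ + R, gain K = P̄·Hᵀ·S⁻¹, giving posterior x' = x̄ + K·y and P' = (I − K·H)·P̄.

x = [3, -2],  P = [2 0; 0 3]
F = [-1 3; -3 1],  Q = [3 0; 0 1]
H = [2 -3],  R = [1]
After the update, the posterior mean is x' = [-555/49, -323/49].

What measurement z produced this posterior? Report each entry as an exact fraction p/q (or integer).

z = [-3]

x̄ = F·x = [-9, -11]
P̄ = F·P·Fᵀ + Q = [32 15; 15 22]
S = H·P̄·Hᵀ + R = [147]
K = P̄·Hᵀ·S⁻¹ = [19/147; -12/49]
x' − x̄ = [-114/49, 216/49] = K·y
y = (KᵀK)⁻¹·Kᵀ·(x' − x̄) = [-18]
z = y + H·x̄ = [-18] + [15] = [-3]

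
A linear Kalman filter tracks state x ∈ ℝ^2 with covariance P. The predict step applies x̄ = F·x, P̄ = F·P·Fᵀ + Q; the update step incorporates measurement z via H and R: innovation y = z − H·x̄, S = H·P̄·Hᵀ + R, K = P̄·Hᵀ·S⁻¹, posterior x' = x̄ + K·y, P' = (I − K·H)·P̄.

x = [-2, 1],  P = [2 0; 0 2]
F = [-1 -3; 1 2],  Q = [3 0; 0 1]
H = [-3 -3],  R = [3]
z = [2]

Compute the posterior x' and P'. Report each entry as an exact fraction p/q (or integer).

x̄ = F·x = [-1, 0]
P̄ = F·P·Fᵀ + Q = [23 -14; -14 11]
y = z − H·x̄ = [-1]
S = H·P̄·Hᵀ + R = [57]
K = P̄·Hᵀ·S⁻¹ = [-9/19; 3/19]
x' = x̄ + K·y = [-10/19, -3/19]
P' = (I − K·H)·P̄ = [194/19 -185/19; -185/19 182/19]

x' = [-10/19, -3/19]
P' = [194/19 -185/19; -185/19 182/19]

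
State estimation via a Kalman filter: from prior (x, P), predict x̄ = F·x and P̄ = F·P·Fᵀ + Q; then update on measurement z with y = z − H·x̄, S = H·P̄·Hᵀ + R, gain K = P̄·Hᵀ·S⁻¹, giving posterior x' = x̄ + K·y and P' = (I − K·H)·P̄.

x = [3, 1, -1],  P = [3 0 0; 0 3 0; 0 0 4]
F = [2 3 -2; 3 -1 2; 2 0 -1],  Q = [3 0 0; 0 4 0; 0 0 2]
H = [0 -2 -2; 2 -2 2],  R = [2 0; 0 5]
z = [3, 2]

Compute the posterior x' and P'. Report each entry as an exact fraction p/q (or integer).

x̄ = F·x = [11, 6, 7]
P̄ = F·P·Fᵀ + Q = [58 -7 20; -7 50 10; 20 10 18]
y = z − H·x̄ = [29, -22]
S = H·P̄·Hᵀ + R = [354 76; 76 645]
K = P̄·Hᵀ·S⁻¹ = [-14845/111277 31078/111277; -35128/111277 -12078/111277; -20188/111277 12040/111277]
x' = x̄ + K·y = [109826/111277, -85334/111277, -71393/111277]
P' = (I − K·H)·P̄ = [784836/111277 360993/111277 -346148/111277; 360993/111277 213158/111277 -178030/111277; -346148/111277 -178030/111277 198218/111277]

x' = [109826/111277, -85334/111277, -71393/111277]
P' = [784836/111277 360993/111277 -346148/111277; 360993/111277 213158/111277 -178030/111277; -346148/111277 -178030/111277 198218/111277]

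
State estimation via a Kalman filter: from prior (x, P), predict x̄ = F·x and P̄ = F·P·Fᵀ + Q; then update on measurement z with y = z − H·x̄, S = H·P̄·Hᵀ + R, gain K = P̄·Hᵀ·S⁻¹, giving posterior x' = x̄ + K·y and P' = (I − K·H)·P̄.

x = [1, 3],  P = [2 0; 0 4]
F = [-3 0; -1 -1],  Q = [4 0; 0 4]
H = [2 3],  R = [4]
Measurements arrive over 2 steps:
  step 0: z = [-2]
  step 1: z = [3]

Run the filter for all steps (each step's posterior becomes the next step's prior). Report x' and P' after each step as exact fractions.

step 0: x̄ = F·x = [-3, -4]
step 0: P̄ = F·P·Fᵀ + Q = [22 6; 6 10]
step 0: y = z − H·x̄ = [16]
step 0: S = H·P̄·Hᵀ + R = [254]
step 0: K = P̄·Hᵀ·S⁻¹ = [31/127; 21/127]
step 0: x' = x̄ + K·y = [115/127, -172/127]
step 0: P' = (I − K·H)·P̄ = [872/127 -540/127; -540/127 388/127]
step 1: x̄ = F·x = [-345/127, 57/127]
step 1: P̄ = F·P·Fᵀ + Q = [8356/127 996/127; 996/127 688/127]
step 1: y = z − H·x̄ = [900/127]
step 1: S = H·P̄·Hᵀ + R = [52076/127]
step 1: K = P̄·Hᵀ·S⁻¹ = [4925/13019; 1014/13019]
step 1: x' = x̄ + K·y = [-465/13019, 13029/13019]
step 1: P' = (I − K·H)·P̄ = [92632/13019 -55188/13019; -55188/13019 38144/13019]

step 0: x' = [115/127, -172/127], P' = [872/127 -540/127; -540/127 388/127]
step 1: x' = [-465/13019, 13029/13019], P' = [92632/13019 -55188/13019; -55188/13019 38144/13019]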